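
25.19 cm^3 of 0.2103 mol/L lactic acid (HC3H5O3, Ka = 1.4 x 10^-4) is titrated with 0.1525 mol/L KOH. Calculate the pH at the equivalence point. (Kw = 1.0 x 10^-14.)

n(HC3H5O3) = 0.2103 x 0.02519 = 0.005297 mol; V(KOH) at equivalence = 0.005297/0.1525 = 0.03474 L.
At equivalence all the acid is converted to C3H5O3-; total volume = 0.02519 + 0.03474 = 0.05993 L, so [C3H5O3-] = 0.005297/0.05993 = 0.08840 M.
Kb = Kw/Ka = 1.0e-14 / 1.4 x 10^-4 = 7.14e-11.
[OH^-] = sqrt(Kb x [C3H5O3-]) = sqrt(7.14e-11 x 0.08840) = 2.51e-6 M.
pOH = 5.60, so pH = 14.00 - 5.60 = 8.40.

8.40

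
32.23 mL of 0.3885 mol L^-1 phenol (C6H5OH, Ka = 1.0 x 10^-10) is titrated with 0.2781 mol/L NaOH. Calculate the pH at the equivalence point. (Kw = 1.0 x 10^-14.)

11.60

n(C6H5OH) = 0.3885 x 0.03223 = 0.01252 mol; V(NaOH) at equivalence = 0.01252/0.2781 = 0.04502 L.
At equivalence all the acid is converted to C6H5O-; total volume = 0.03223 + 0.04502 = 0.07725 L, so [C6H5O-] = 0.01252/0.07725 = 0.1621 M.
Kb = Kw/Ka = 1.0e-14 / 1.0 x 10^-10 = 0.000100.
[OH^-] = sqrt(Kb x [C6H5O-]) = sqrt(0.000100 x 0.1621) = 0.00403 M.
pOH = 2.40, so pH = 14.00 - 2.40 = 11.60.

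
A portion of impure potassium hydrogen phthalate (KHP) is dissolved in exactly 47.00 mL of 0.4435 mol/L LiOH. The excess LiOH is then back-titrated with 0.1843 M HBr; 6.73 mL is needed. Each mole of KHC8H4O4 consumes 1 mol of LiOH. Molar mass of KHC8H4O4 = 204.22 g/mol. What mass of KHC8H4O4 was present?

Total n(LiOH) added = 0.4435 x 0.04700 = 0.02084 mol.
n(HBr) used = 0.1843 x 0.006730 = 0.001240 mol, which equals the excess n(LiOH).
So n(LiOH) consumed by the sample = 0.02084 - 0.001240 = 0.01960 mol.
n(KHC8H4O4) = 0.01960 / 1 = 0.01960 mol.
mass = 0.01960 mol x 204.22 g/mol = 4.00 g.

4.00 g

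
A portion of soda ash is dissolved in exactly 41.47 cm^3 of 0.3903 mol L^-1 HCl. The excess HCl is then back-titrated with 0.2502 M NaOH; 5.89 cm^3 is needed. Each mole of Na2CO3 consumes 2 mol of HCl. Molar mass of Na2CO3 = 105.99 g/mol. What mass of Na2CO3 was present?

Total n(HCl) added = 0.3903 x 0.04147 = 0.01619 mol.
n(NaOH) used = 0.2502 x 0.005890 = 0.001474 mol, which equals the excess n(HCl).
So n(HCl) consumed by the sample = 0.01619 - 0.001474 = 0.01471 mol.
n(Na2CO3) = 0.01471 / 2 = 0.007356 mol.
mass = 0.007356 mol x 105.99 g/mol = 0.780 g.

0.780 g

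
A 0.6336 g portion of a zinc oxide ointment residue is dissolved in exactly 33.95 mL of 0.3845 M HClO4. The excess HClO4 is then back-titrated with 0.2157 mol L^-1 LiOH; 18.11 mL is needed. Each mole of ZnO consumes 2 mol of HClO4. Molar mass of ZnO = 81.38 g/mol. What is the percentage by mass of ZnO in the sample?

Total n(HClO4) added = 0.3845 x 0.03395 = 0.01305 mol.
n(LiOH) used = 0.2157 x 0.01811 = 0.003906 mol, which equals the excess n(HClO4).
So n(HClO4) consumed by the sample = 0.01305 - 0.003906 = 0.009147 mol.
n(ZnO) = 0.009147 / 2 = 0.004574 mol.
mass ZnO = 0.004574 x 81.38 = 0.3722 g, so %ZnO = 0.3722/0.6336 x 100 = 58.7%.

58.7%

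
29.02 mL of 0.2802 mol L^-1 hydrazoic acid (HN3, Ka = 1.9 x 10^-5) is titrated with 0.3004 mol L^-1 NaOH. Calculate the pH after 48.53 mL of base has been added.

n(acid) = 0.2802 x 0.02902 = 0.008131 mol; n(NaOH) added = 0.3004 x 0.04853 = 0.01458 mol.
Base is in excess by 0.01458 - 0.008131 = 0.006447 mol in a total volume of 0.07755 L.
[OH^-] = 0.006447/0.07755 = 0.08313 M, so pOH = 1.08 and pH = 14.00 - 1.08 = 12.92.

12.92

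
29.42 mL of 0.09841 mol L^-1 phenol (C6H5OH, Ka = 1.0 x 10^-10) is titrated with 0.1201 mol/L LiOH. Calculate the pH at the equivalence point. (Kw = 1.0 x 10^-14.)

n(C6H5OH) = 0.09841 x 0.02942 = 0.002895 mol; V(LiOH) at equivalence = 0.002895/0.1201 = 0.02411 L.
At equivalence all the acid is converted to C6H5O-; total volume = 0.02942 + 0.02411 = 0.05353 L, so [C6H5O-] = 0.002895/0.05353 = 0.05409 M.
Kb = Kw/Ka = 1.0e-14 / 1.0 x 10^-10 = 0.000100.
[OH^-] = sqrt(Kb x [C6H5O-]) = sqrt(0.000100 x 0.05409) = 0.00233 M.
pOH = 2.63, so pH = 14.00 - 2.63 = 11.37.

11.37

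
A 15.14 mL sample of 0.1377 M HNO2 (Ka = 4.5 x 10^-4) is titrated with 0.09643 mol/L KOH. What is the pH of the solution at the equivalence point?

n(HNO2) = 0.1377 x 0.01514 = 0.002085 mol; V(KOH) at equivalence = 0.002085/0.09643 = 0.02162 L.
At equivalence all the acid is converted to NO2-; total volume = 0.01514 + 0.02162 = 0.03676 L, so [NO2-] = 0.002085/0.03676 = 0.05671 M.
Kb = Kw/Ka = 1.0e-14 / 4.5 x 10^-4 = 2.22e-11.
[OH^-] = sqrt(Kb x [NO2-]) = sqrt(2.22e-11 x 0.05671) = 1.12e-6 M.
pOH = 5.95, so pH = 14.00 - 5.95 = 8.05.

8.05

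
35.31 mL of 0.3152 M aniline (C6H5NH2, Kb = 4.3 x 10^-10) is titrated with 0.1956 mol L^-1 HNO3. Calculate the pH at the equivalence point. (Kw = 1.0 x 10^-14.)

n(C6H5NH2) = 0.3152 x 0.03531 = 0.01113 mol; V(HNO3) at equivalence = 0.01113/0.1956 = 0.05690 L.
At equivalence the base is fully converted to C6H5NH3+; total volume = 0.09221 L, so [C6H5NH3+] = 0.01113/0.09221 = 0.1207 M.
Ka(C6H5NH3+) = Kw/Kb = 1.0e-14 / 4.3 x 10^-10 = 2.33e-5.
[H^+] = sqrt(Ka x [C6H5NH3+]) = sqrt(2.33e-5 x 0.1207) = 0.00168 M.
pH = -log(0.00168) = 2.78.

2.78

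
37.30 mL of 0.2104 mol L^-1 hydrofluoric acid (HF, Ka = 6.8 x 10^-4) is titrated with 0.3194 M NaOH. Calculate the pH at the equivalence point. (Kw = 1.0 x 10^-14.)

n(HF) = 0.2104 x 0.03730 = 0.007848 mol; V(NaOH) at equivalence = 0.007848/0.3194 = 0.02457 L.
At equivalence all the acid is converted to F-; total volume = 0.03730 + 0.02457 = 0.06187 L, so [F-] = 0.007848/0.06187 = 0.1268 M.
Kb = Kw/Ka = 1.0e-14 / 6.8 x 10^-4 = 1.47e-11.
[OH^-] = sqrt(Kb x [F-]) = sqrt(1.47e-11 x 0.1268) = 1.37e-6 M.
pOH = 5.86, so pH = 14.00 - 5.86 = 8.14.

8.14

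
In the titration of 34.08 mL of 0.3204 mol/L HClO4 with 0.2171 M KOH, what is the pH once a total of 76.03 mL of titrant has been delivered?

12.71

n(acid) = 0.3204 x 0.03408 = 0.01092 mol; n(KOH) added = 0.2171 x 0.07603 = 0.01651 mol.
Base is in excess by 0.01651 - 0.01092 = 0.005587 mol in a total volume of 0.1101 L.
[OH^-] = 0.005587/0.1101 = 0.05074 M, so pOH = 1.29 and pH = 14.00 - 1.29 = 12.71.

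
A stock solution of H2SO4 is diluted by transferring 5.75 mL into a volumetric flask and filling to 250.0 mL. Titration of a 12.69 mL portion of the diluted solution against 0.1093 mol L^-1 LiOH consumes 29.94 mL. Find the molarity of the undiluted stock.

n(LiOH) = 0.1093 x 0.02994 = 0.003272 mol.
n(H2SO4) in the aliquot = 0.003272 x 1/2 = 0.001636 mol.
[diluted H2SO4] = 0.001636 / 0.01269 = 0.1289 M.
Dilution factor = 250.0/5.750 = 43.48, so [stock] = 0.1289 x 43.48 = 5.61 M.

5.61 M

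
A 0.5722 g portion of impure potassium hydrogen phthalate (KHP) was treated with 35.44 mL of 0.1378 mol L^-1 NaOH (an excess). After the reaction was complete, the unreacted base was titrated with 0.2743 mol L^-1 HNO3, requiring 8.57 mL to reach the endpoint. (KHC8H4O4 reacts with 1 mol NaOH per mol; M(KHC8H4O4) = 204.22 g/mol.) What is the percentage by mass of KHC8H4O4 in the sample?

90.4%

Total n(NaOH) added = 0.1378 x 0.03544 = 0.004884 mol.
n(HNO3) used = 0.2743 x 0.008570 = 0.002351 mol, which equals the excess n(NaOH).
So n(NaOH) consumed by the sample = 0.004884 - 0.002351 = 0.002533 mol.
n(KHC8H4O4) = 0.002533 / 1 = 0.002533 mol.
mass KHC8H4O4 = 0.002533 x 204.22 = 0.5173 g, so %KHC8H4O4 = 0.5173/0.5722 x 100 = 90.4%.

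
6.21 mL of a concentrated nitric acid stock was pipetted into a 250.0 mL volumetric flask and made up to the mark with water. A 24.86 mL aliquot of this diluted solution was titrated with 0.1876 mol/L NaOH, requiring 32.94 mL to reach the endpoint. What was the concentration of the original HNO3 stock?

10.0 M

n(NaOH) = 0.1876 x 0.03294 = 0.006180 mol.
n(HNO3) in the aliquot = 0.006180 mol.
[diluted HNO3] = 0.006180 / 0.02486 = 0.2486 M.
Dilution factor = 250.0/6.210 = 40.26, so [stock] = 0.2486 x 40.26 = 10.0 M.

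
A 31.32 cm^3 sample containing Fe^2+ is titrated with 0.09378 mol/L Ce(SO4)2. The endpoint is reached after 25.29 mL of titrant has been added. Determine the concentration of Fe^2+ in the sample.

n(Ce(SO4)2) = 0.09378 x 0.02529 = 0.002372 mol.
From the balanced equation, 1 mol Ce(SO4)2 reacts with 1 mol Fe^2+, so n(Fe^2+) = 0.002372 x 1/1 = 0.002372 mol.
[Fe^2+] = 0.002372 / 0.03132 L = 0.0757 M.

0.0757 M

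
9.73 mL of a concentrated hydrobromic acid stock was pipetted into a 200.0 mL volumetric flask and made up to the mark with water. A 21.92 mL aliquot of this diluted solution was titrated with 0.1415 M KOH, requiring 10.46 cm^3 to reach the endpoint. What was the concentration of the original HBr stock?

1.39 M

n(KOH) = 0.1415 x 0.01046 = 0.001480 mol.
n(HBr) in the aliquot = 0.001480 mol.
[diluted HBr] = 0.001480 / 0.02192 = 0.06752 M.
Dilution factor = 200.0/9.730 = 20.55, so [stock] = 0.06752 x 20.55 = 1.39 M.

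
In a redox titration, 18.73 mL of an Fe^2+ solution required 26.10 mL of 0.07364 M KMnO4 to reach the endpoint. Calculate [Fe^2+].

0.513 M

n(KMnO4) = 0.07364 x 0.02610 = 0.001922 mol.
From the balanced equation, 1 mol KMnO4 reacts with 5 mol Fe^2+, so n(Fe^2+) = 0.001922 x 5/1 = 0.009610 mol.
[Fe^2+] = 0.009610 / 0.01873 L = 0.513 M.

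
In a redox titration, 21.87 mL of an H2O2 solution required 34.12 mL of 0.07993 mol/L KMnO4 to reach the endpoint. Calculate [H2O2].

n(KMnO4) = 0.07993 x 0.03412 = 0.002727 mol.
From the balanced equation, 2 mol KMnO4 reacts with 5 mol H2O2, so n(H2O2) = 0.002727 x 5/2 = 0.006818 mol.
[H2O2] = 0.006818 / 0.02187 L = 0.312 M.

0.312 M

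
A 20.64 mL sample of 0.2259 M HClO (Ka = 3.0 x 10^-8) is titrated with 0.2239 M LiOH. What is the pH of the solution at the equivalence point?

n(HClO) = 0.2259 x 0.02064 = 0.004663 mol; V(LiOH) at equivalence = 0.004663/0.2239 = 0.02082 L.
At equivalence all the acid is converted to ClO-; total volume = 0.02064 + 0.02082 = 0.04146 L, so [ClO-] = 0.004663/0.04146 = 0.1124 M.
Kb = Kw/Ka = 1.0e-14 / 3.0 x 10^-8 = 3.33e-7.
[OH^-] = sqrt(Kb x [ClO-]) = sqrt(3.33e-7 x 0.1124) = 0.000194 M.
pOH = 3.71, so pH = 14.00 - 3.71 = 10.29.

10.29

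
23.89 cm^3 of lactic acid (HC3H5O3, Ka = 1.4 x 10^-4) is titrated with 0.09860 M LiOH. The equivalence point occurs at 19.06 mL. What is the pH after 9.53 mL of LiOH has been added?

9.53 mL is exactly half the equivalence volume (19.06/2), i.e. the half-equivalence point.
There, n(HA) = n(A^-), so pH = pKa = -log(1.4 x 10^-4) = 3.85.

3.85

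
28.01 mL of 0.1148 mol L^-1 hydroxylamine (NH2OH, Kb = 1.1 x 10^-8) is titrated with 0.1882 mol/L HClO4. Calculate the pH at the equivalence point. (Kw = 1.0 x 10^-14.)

n(NH2OH) = 0.1148 x 0.02801 = 0.003216 mol; V(HClO4) at equivalence = 0.003216/0.1882 = 0.01709 L.
At equivalence the base is fully converted to NH3OH+; total volume = 0.04510 L, so [NH3OH+] = 0.003216/0.04510 = 0.07130 M.
Ka(NH3OH+) = Kw/Kb = 1.0e-14 / 1.1 x 10^-8 = 9.09e-7.
[H^+] = sqrt(Ka x [NH3OH+]) = sqrt(9.09e-7 x 0.07130) = 0.000255 M.
pH = -log(0.000255) = 3.59.

3.59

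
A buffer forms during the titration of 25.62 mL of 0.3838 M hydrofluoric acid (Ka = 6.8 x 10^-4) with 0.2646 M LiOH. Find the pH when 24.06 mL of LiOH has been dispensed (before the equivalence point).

Initial n(HF) = 0.3838 x 0.02562 = 0.009833 mol.
n(LiOH) added = 0.2646 x 0.02406 = 0.006366 mol, converting that many moles of HF to F-.
Remaining n(HF) = 0.003467 mol; n(F-) = 0.006366 mol.
By Henderson-Hasselbalch, pH = pKa + log([A^-]/[HA]) = 3.17 + log(0.006366/0.003467) = 3.17 + (+0.26) = 3.43.

3.43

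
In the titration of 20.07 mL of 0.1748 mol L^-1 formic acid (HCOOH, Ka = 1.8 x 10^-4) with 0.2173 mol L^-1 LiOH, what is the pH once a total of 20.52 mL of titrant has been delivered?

n(acid) = 0.1748 x 0.02007 = 0.003508 mol; n(LiOH) added = 0.2173 x 0.02052 = 0.004459 mol.
Base is in excess by 0.004459 - 0.003508 = 0.0009508 mol in a total volume of 0.04059 L.
[OH^-] = 0.0009508/0.04059 = 0.02342 M, so pOH = 1.63 and pH = 14.00 - 1.63 = 12.37.

12.37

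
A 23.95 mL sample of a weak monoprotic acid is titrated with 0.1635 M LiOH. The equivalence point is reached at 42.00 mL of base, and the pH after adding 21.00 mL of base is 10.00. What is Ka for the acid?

21.00 mL is half of the equivalence volume, so this is the half-equivalence point where [HA] = [A^-].
At half-equivalence pH = pKa, so pKa = 10.00.
Ka = 10^(-10.00) = 1.0 x 10^-10.

1.0 x 10^-10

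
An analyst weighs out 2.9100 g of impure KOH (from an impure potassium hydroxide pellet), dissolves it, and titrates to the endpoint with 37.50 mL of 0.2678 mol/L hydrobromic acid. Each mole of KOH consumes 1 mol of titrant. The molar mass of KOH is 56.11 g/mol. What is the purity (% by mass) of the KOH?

n(HBr) = 0.2678 x 0.03750 = 0.01004 mol.
n(KOH) = 0.01004 / 1 = 0.01004 mol.
mass of KOH = 0.01004 x 56.11 = 0.5635 g.
% purity = 0.5635 / 2.9100 x 100 = 19.4%.

19.4%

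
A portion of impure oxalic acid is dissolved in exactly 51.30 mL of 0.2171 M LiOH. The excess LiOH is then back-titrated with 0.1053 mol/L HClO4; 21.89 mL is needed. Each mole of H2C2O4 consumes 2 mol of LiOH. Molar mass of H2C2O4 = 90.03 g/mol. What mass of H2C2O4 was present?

Total n(LiOH) added = 0.2171 x 0.05130 = 0.01114 mol.
n(HClO4) used = 0.1053 x 0.02189 = 0.002305 mol, which equals the excess n(LiOH).
So n(LiOH) consumed by the sample = 0.01114 - 0.002305 = 0.008832 mol.
n(H2C2O4) = 0.008832 / 2 = 0.004416 mol.
mass = 0.004416 mol x 90.03 g/mol = 0.398 g.

0.398 g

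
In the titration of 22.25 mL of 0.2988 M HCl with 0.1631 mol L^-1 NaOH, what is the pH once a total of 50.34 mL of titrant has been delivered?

12.33

n(acid) = 0.2988 x 0.02225 = 0.006648 mol; n(NaOH) added = 0.1631 x 0.05034 = 0.008210 mol.
Base is in excess by 0.008210 - 0.006648 = 0.001562 mol in a total volume of 0.07259 L.
[OH^-] = 0.001562/0.07259 = 0.02152 M, so pOH = 1.67 and pH = 14.00 - 1.67 = 12.33.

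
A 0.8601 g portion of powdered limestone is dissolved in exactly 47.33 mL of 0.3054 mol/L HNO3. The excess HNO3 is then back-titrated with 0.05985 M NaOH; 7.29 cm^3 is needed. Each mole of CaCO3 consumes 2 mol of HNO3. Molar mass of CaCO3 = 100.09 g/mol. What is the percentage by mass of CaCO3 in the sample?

Total n(HNO3) added = 0.3054 x 0.04733 = 0.01445 mol.
n(NaOH) used = 0.05985 x 0.007290 = 0.0004363 mol, which equals the excess n(HNO3).
So n(HNO3) consumed by the sample = 0.01445 - 0.0004363 = 0.01402 mol.
n(CaCO3) = 0.01402 / 2 = 0.007009 mol.
mass CaCO3 = 0.007009 x 100.09 = 0.7015 g, so %CaCO3 = 0.7015/0.8601 x 100 = 81.6%.

81.6%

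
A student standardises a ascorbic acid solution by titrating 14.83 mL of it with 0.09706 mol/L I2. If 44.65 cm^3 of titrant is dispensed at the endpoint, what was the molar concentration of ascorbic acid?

n(I2) = 0.09706 x 0.04465 = 0.004334 mol.
From the balanced equation, 1 mol I2 reacts with 1 mol ascorbic acid, so n(ascorbic acid) = 0.004334 x 1/1 = 0.004334 mol.
[ascorbic acid] = 0.004334 / 0.01483 L = 0.292 M.

0.292 M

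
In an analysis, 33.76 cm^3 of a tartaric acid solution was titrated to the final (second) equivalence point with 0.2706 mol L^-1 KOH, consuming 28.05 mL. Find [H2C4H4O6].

0.112 M

n(KOH) = 0.2706 x 0.02805 = 0.007590 mol.
At the final (second) equivalence point, 2 mol OH^- react per mol H2C4H4O6, so n(H2C4H4O6) = 0.007590 / 2 = 0.003795 mol.
[H2C4H4O6] = 0.003795 / 0.03376 L = 0.112 M.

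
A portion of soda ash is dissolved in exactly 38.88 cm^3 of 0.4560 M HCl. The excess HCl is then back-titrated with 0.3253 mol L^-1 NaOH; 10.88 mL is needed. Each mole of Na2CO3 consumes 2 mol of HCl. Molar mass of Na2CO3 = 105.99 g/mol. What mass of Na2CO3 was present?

Total n(HCl) added = 0.4560 x 0.03888 = 0.01773 mol.
n(NaOH) used = 0.3253 x 0.01088 = 0.003539 mol, which equals the excess n(HCl).
So n(HCl) consumed by the sample = 0.01773 - 0.003539 = 0.01419 mol.
n(Na2CO3) = 0.01419 / 2 = 0.007095 mol.
mass = 0.007095 mol x 105.99 g/mol = 0.752 g.

0.752 g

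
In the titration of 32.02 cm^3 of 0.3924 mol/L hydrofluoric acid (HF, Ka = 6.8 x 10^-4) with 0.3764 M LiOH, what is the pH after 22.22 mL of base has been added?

3.47

Initial n(HF) = 0.3924 x 0.03202 = 0.01256 mol.
n(LiOH) added = 0.3764 x 0.02222 = 0.008364 mol, converting that many moles of HF to F-.
Remaining n(HF) = 0.004201 mol; n(F-) = 0.008364 mol.
By Henderson-Hasselbalch, pH = pKa + log([A^-]/[HA]) = 3.17 + log(0.008364/0.004201) = 3.17 + (+0.30) = 3.47.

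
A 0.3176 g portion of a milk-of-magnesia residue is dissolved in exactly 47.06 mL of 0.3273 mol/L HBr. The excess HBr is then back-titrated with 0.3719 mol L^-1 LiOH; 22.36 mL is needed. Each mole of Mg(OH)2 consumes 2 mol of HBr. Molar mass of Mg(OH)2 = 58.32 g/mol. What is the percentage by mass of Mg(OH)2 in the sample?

Total n(HBr) added = 0.3273 x 0.04706 = 0.01540 mol.
n(LiOH) used = 0.3719 x 0.02236 = 0.008316 mol, which equals the excess n(HBr).
So n(HBr) consumed by the sample = 0.01540 - 0.008316 = 0.007087 mol.
n(Mg(OH)2) = 0.007087 / 2 = 0.003544 mol.
mass Mg(OH)2 = 0.003544 x 58.32 = 0.2067 g, so %Mg(OH)2 = 0.2067/0.3176 x 100 = 65.1%.

65.1%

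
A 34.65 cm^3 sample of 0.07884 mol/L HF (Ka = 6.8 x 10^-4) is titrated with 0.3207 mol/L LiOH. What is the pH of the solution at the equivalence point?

n(HF) = 0.07884 x 0.03465 = 0.002732 mol; V(LiOH) at equivalence = 0.002732/0.3207 = 0.008518 L.
At equivalence all the acid is converted to F-; total volume = 0.03465 + 0.008518 = 0.04317 L, so [F-] = 0.002732/0.04317 = 0.06328 M.
Kb = Kw/Ka = 1.0e-14 / 6.8 x 10^-4 = 1.47e-11.
[OH^-] = sqrt(Kb x [F-]) = sqrt(1.47e-11 x 0.06328) = 9.65e-7 M.
pOH = 6.02, so pH = 14.00 - 6.02 = 7.98.

7.98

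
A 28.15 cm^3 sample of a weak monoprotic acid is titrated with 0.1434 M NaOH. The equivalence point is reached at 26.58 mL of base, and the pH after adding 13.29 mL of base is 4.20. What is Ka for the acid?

13.29 mL is half of the equivalence volume, so this is the half-equivalence point where [HA] = [A^-].
At half-equivalence pH = pKa, so pKa = 4.20.
Ka = 10^(-4.20) = 6.3 x 10^-5.

6.3 x 10^-5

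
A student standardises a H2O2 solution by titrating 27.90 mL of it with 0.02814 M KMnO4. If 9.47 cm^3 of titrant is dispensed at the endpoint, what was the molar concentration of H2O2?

n(KMnO4) = 0.02814 x 0.009470 = 0.0002665 mol.
From the balanced equation, 2 mol KMnO4 reacts with 5 mol H2O2, so n(H2O2) = 0.0002665 x 5/2 = 0.0006662 mol.
[H2O2] = 0.0006662 / 0.02790 L = 0.0239 M.

0.0239 M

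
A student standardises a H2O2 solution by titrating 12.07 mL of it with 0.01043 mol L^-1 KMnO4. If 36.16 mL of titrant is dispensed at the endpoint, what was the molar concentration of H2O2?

0.0781 M

n(KMnO4) = 0.01043 x 0.03616 = 0.0003771 mol.
From the balanced equation, 2 mol KMnO4 reacts with 5 mol H2O2, so n(H2O2) = 0.0003771 x 5/2 = 0.0009429 mol.
[H2O2] = 0.0009429 / 0.01207 L = 0.0781 M.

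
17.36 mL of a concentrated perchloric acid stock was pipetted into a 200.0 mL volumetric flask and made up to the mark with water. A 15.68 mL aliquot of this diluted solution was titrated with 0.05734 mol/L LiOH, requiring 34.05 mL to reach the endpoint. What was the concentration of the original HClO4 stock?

1.43 M

n(LiOH) = 0.05734 x 0.03405 = 0.001952 mol.
n(HClO4) in the aliquot = 0.001952 mol.
[diluted HClO4] = 0.001952 / 0.01568 = 0.1245 M.
Dilution factor = 200.0/17.36 = 11.52, so [stock] = 0.1245 x 11.52 = 1.43 M.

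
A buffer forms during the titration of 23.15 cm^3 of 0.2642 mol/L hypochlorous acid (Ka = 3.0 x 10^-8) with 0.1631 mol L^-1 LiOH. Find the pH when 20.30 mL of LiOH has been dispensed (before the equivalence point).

7.59

Initial n(HClO) = 0.2642 x 0.02315 = 0.006116 mol.
n(LiOH) added = 0.1631 x 0.02030 = 0.003311 mol, converting that many moles of HClO to ClO-.
Remaining n(HClO) = 0.002805 mol; n(ClO-) = 0.003311 mol.
By Henderson-Hasselbalch, pH = pKa + log([A^-]/[HA]) = 7.52 + log(0.003311/0.002805) = 7.52 + (+0.07) = 7.59.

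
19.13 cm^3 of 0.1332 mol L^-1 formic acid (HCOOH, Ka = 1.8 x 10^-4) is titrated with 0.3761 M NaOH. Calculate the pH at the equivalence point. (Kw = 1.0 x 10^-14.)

n(HCOOH) = 0.1332 x 0.01913 = 0.002548 mol; V(NaOH) at equivalence = 0.002548/0.3761 = 0.006775 L.
At equivalence all the acid is converted to HCOO-; total volume = 0.01913 + 0.006775 = 0.02591 L, so [HCOO-] = 0.002548/0.02591 = 0.09836 M.
Kb = Kw/Ka = 1.0e-14 / 1.8 x 10^-4 = 5.56e-11.
[OH^-] = sqrt(Kb x [HCOO-]) = sqrt(5.56e-11 x 0.09836) = 2.34e-6 M.
pOH = 5.63, so pH = 14.00 - 5.63 = 8.37.

8.37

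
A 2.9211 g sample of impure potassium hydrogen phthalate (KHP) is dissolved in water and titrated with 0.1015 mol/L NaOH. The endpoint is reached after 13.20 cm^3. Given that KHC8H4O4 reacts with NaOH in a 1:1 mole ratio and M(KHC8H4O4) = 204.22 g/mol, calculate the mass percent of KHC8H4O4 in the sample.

9.37%

n(NaOH) = 0.1015 x 0.01320 = 0.001340 mol.
n(KHC8H4O4) = 0.001340 / 1 = 0.001340 mol.
mass of KHC8H4O4 = 0.001340 x 204.22 = 0.2736 g.
% purity = 0.2736 / 2.9211 x 100 = 9.37%.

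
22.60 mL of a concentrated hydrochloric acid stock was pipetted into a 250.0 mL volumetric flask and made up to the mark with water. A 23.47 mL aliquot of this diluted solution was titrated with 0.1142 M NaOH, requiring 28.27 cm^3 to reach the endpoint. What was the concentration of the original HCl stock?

1.52 M

n(NaOH) = 0.1142 x 0.02827 = 0.003228 mol.
n(HCl) in the aliquot = 0.003228 mol.
[diluted HCl] = 0.003228 / 0.02347 = 0.1376 M.
Dilution factor = 250.0/22.60 = 11.06, so [stock] = 0.1376 x 11.06 = 1.52 M.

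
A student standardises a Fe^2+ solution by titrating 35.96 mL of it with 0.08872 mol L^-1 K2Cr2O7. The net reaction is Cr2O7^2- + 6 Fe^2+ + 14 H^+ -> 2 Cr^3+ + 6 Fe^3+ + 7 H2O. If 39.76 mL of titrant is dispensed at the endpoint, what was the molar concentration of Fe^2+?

0.589 M

n(K2Cr2O7) = 0.08872 x 0.03976 = 0.003528 mol.
From the balanced equation, 1 mol K2Cr2O7 reacts with 6 mol Fe^2+, so n(Fe^2+) = 0.003528 x 6/1 = 0.02117 mol.
[Fe^2+] = 0.02117 / 0.03596 L = 0.589 M.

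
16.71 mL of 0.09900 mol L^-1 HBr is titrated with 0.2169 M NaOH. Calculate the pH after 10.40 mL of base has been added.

12.35

n(acid) = 0.09900 x 0.01671 = 0.001654 mol; n(NaOH) added = 0.2169 x 0.01040 = 0.002256 mol.
Base is in excess by 0.002256 - 0.001654 = 0.0006015 mol in a total volume of 0.02711 L.
[OH^-] = 0.0006015/0.02711 = 0.02219 M, so pOH = 1.65 and pH = 14.00 - 1.65 = 12.35.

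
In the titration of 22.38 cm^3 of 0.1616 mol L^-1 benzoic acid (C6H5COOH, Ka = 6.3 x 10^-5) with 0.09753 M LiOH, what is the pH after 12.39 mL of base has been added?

3.90

Initial n(C6H5COOH) = 0.1616 x 0.02238 = 0.003617 mol.
n(LiOH) added = 0.09753 x 0.01239 = 0.001208 mol, converting that many moles of C6H5COOH to C6H5COO-.
Remaining n(C6H5COOH) = 0.002408 mol; n(C6H5COO-) = 0.001208 mol.
By Henderson-Hasselbalch, pH = pKa + log([A^-]/[HA]) = 4.20 + log(0.001208/0.002408) = 4.20 + (-0.30) = 3.90.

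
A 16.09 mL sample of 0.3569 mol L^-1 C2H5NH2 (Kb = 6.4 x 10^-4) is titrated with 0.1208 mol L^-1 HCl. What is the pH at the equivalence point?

5.93

n(C2H5NH2) = 0.3569 x 0.01609 = 0.005743 mol; V(HCl) at equivalence = 0.005743/0.1208 = 0.04754 L.
At equivalence the base is fully converted to C2H5NH3+; total volume = 0.06363 L, so [C2H5NH3+] = 0.005743/0.06363 = 0.09025 M.
Ka(C2H5NH3+) = Kw/Kb = 1.0e-14 / 6.4 x 10^-4 = 1.56e-11.
[H^+] = sqrt(Ka x [C2H5NH3+]) = sqrt(1.56e-11 x 0.09025) = 1.19e-6 M.
pH = -log(1.19e-6) = 5.93.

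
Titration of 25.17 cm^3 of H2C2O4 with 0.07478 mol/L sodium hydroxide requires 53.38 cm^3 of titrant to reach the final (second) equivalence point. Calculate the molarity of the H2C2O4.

n(NaOH) = 0.07478 x 0.05338 = 0.003992 mol.
At the final (second) equivalence point, 2 mol OH^- react per mol H2C2O4, so n(H2C2O4) = 0.003992 / 2 = 0.001996 mol.
[H2C2O4] = 0.001996 / 0.02517 L = 0.0793 M.

0.0793 M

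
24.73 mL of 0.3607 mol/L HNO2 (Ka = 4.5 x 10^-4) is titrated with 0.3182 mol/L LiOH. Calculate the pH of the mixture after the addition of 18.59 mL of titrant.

3.64

Initial n(HNO2) = 0.3607 x 0.02473 = 0.008920 mol.
n(LiOH) added = 0.3182 x 0.01859 = 0.005915 mol, converting that many moles of HNO2 to NO2-.
Remaining n(HNO2) = 0.003005 mol; n(NO2-) = 0.005915 mol.
By Henderson-Hasselbalch, pH = pKa + log([A^-]/[HA]) = 3.35 + log(0.005915/0.003005) = 3.35 + (+0.29) = 3.64.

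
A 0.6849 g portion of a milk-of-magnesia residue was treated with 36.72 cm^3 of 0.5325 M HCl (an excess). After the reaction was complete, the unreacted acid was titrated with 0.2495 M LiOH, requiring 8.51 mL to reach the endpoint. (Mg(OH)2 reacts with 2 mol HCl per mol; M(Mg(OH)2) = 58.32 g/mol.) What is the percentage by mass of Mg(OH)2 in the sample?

74.2%

Total n(HCl) added = 0.5325 x 0.03672 = 0.01955 mol.
n(LiOH) used = 0.2495 x 0.008510 = 0.002123 mol, which equals the excess n(HCl).
So n(HCl) consumed by the sample = 0.01955 - 0.002123 = 0.01743 mol.
n(Mg(OH)2) = 0.01743 / 2 = 0.008715 mol.
mass Mg(OH)2 = 0.008715 x 58.32 = 0.5083 g, so %Mg(OH)2 = 0.5083/0.6849 x 100 = 74.2%.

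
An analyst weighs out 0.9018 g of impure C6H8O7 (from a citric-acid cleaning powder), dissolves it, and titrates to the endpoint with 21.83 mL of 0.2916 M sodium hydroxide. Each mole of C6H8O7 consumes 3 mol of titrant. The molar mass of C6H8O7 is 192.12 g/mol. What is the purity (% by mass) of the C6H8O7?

45.2%

n(NaOH) = 0.2916 x 0.02183 = 0.006366 mol.
n(C6H8O7) = 0.006366 / 3 = 0.002122 mol.
mass of C6H8O7 = 0.002122 x 192.12 = 0.4077 g.
% purity = 0.4077 / 0.9018 x 100 = 45.2%.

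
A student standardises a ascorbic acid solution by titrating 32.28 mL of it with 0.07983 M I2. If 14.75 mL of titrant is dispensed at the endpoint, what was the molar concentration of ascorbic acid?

n(I2) = 0.07983 x 0.01475 = 0.001177 mol.
From the balanced equation, 1 mol I2 reacts with 1 mol ascorbic acid, so n(ascorbic acid) = 0.001177 x 1/1 = 0.001177 mol.
[ascorbic acid] = 0.001177 / 0.03228 L = 0.0365 M.

0.0365 M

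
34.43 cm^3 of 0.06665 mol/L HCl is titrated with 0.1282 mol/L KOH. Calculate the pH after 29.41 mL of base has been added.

n(acid) = 0.06665 x 0.03443 = 0.002295 mol; n(KOH) added = 0.1282 x 0.02941 = 0.003770 mol.
Base is in excess by 0.003770 - 0.002295 = 0.001476 mol in a total volume of 0.06384 L.
[OH^-] = 0.001476/0.06384 = 0.02311 M, so pOH = 1.64 and pH = 14.00 - 1.64 = 12.36.

12.36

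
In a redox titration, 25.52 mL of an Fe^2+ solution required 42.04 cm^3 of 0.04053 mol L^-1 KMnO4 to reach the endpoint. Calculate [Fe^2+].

n(KMnO4) = 0.04053 x 0.04204 = 0.001704 mol.
From the balanced equation, 1 mol KMnO4 reacts with 5 mol Fe^2+, so n(Fe^2+) = 0.001704 x 5/1 = 0.008519 mol.
[Fe^2+] = 0.008519 / 0.02552 L = 0.334 M.

0.334 M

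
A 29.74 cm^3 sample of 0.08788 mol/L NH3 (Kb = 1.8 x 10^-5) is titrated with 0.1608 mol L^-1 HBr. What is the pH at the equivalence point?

n(NH3) = 0.08788 x 0.02974 = 0.002614 mol; V(HBr) at equivalence = 0.002614/0.1608 = 0.01625 L.
At equivalence the base is fully converted to NH4+; total volume = 0.04599 L, so [NH4+] = 0.002614/0.04599 = 0.05682 M.
Ka(NH4+) = Kw/Kb = 1.0e-14 / 1.8 x 10^-5 = 5.56e-10.
[H^+] = sqrt(Ka x [NH4+]) = sqrt(5.56e-10 x 0.05682) = 5.62e-6 M.
pH = -log(5.62e-6) = 5.25.

5.25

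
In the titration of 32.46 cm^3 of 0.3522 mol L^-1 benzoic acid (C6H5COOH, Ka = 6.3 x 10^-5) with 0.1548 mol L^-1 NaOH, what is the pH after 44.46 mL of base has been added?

Initial n(C6H5COOH) = 0.3522 x 0.03246 = 0.01143 mol.
n(NaOH) added = 0.1548 x 0.04446 = 0.006882 mol, converting that many moles of C6H5COOH to C6H5COO-.
Remaining n(C6H5COOH) = 0.004550 mol; n(C6H5COO-) = 0.006882 mol.
By Henderson-Hasselbalch, pH = pKa + log([A^-]/[HA]) = 4.20 + log(0.006882/0.004550) = 4.20 + (+0.18) = 4.38.

4.38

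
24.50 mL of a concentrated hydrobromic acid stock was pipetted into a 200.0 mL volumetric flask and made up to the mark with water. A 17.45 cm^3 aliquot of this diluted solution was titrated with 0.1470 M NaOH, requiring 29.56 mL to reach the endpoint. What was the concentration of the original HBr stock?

2.03 M

n(NaOH) = 0.1470 x 0.02956 = 0.004345 mol.
n(HBr) in the aliquot = 0.004345 mol.
[diluted HBr] = 0.004345 / 0.01745 = 0.2490 M.
Dilution factor = 200.0/24.50 = 8.163, so [stock] = 0.2490 x 8.163 = 2.03 M.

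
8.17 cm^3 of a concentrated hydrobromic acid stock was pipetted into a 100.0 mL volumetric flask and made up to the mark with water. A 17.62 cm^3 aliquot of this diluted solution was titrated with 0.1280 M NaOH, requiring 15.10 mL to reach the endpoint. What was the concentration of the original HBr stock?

1.34 M

n(NaOH) = 0.1280 x 0.01510 = 0.001933 mol.
n(HBr) in the aliquot = 0.001933 mol.
[diluted HBr] = 0.001933 / 0.01762 = 0.1097 M.
Dilution factor = 100.0/8.170 = 12.24, so [stock] = 0.1097 x 12.24 = 1.34 M.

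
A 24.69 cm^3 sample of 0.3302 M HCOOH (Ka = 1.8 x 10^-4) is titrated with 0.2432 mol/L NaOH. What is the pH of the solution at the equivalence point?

8.45

n(HCOOH) = 0.3302 x 0.02469 = 0.008153 mol; V(NaOH) at equivalence = 0.008153/0.2432 = 0.03352 L.
At equivalence all the acid is converted to HCOO-; total volume = 0.02469 + 0.03352 = 0.05821 L, so [HCOO-] = 0.008153/0.05821 = 0.1400 M.
Kb = Kw/Ka = 1.0e-14 / 1.8 x 10^-4 = 5.56e-11.
[OH^-] = sqrt(Kb x [HCOO-]) = sqrt(5.56e-11 x 0.1400) = 2.79e-6 M.
pOH = 5.55, so pH = 14.00 - 5.55 = 8.45.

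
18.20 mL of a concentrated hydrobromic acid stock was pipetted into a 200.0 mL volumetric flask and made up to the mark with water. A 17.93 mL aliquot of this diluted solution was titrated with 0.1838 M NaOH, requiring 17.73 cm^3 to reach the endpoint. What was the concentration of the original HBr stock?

n(NaOH) = 0.1838 x 0.01773 = 0.003259 mol.
n(HBr) in the aliquot = 0.003259 mol.
[diluted HBr] = 0.003259 / 0.01793 = 0.1817 M.
Dilution factor = 200.0/18.20 = 10.99, so [stock] = 0.1817 x 10.99 = 2.00 M.

2.00 M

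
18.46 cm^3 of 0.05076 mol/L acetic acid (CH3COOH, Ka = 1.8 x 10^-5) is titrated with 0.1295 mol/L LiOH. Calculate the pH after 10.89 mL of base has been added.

12.21

n(acid) = 0.05076 x 0.01846 = 0.0009370 mol; n(LiOH) added = 0.1295 x 0.01089 = 0.001410 mol.
Base is in excess by 0.001410 - 0.0009370 = 0.0004732 mol in a total volume of 0.02935 L.
[OH^-] = 0.0004732/0.02935 = 0.01612 M, so pOH = 1.79 and pH = 14.00 - 1.79 = 12.21.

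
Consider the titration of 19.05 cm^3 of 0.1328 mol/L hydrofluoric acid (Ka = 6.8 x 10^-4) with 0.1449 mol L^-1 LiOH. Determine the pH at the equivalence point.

n(HF) = 0.1328 x 0.01905 = 0.002530 mol; V(LiOH) at equivalence = 0.002530/0.1449 = 0.01746 L.
At equivalence all the acid is converted to F-; total volume = 0.01905 + 0.01746 = 0.03651 L, so [F-] = 0.002530/0.03651 = 0.06929 M.
Kb = Kw/Ka = 1.0e-14 / 6.8 x 10^-4 = 1.47e-11.
[OH^-] = sqrt(Kb x [F-]) = sqrt(1.47e-11 x 0.06929) = 1.01e-6 M.
pOH = 6.00, so pH = 14.00 - 6.00 = 8.00.

8.00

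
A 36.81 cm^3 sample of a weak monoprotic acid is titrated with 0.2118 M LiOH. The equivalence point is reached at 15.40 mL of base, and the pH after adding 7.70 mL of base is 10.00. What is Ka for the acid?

7.70 mL is half of the equivalence volume, so this is the half-equivalence point where [HA] = [A^-].
At half-equivalence pH = pKa, so pKa = 10.00.
Ka = 10^(-10.00) = 1.0 x 10^-10.

1.0 x 10^-10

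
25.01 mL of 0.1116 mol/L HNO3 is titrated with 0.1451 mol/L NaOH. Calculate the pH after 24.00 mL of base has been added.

n(acid) = 0.1116 x 0.02501 = 0.002791 mol; n(NaOH) added = 0.1451 x 0.02400 = 0.003482 mol.
Base is in excess by 0.003482 - 0.002791 = 0.0006913 mol in a total volume of 0.04901 L.
[OH^-] = 0.0006913/0.04901 = 0.01410 M, so pOH = 1.85 and pH = 14.00 - 1.85 = 12.15.

12.15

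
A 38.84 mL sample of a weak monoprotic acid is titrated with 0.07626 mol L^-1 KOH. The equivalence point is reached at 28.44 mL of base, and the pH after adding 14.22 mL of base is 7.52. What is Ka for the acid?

14.22 mL is half of the equivalence volume, so this is the half-equivalence point where [HA] = [A^-].
At half-equivalence pH = pKa, so pKa = 7.52.
Ka = 10^(-7.52) = 3.0 x 10^-8.

3.0 x 10^-8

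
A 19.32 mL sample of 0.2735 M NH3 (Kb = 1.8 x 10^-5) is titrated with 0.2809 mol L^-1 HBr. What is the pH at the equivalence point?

5.06

n(NH3) = 0.2735 x 0.01932 = 0.005284 mol; V(HBr) at equivalence = 0.005284/0.2809 = 0.01881 L.
At equivalence the base is fully converted to NH4+; total volume = 0.03813 L, so [NH4+] = 0.005284/0.03813 = 0.1386 M.
Ka(NH4+) = Kw/Kb = 1.0e-14 / 1.8 x 10^-5 = 5.56e-10.
[H^+] = sqrt(Ka x [NH4+]) = sqrt(5.56e-10 x 0.1386) = 8.77e-6 M.
pH = -log(8.77e-6) = 5.06.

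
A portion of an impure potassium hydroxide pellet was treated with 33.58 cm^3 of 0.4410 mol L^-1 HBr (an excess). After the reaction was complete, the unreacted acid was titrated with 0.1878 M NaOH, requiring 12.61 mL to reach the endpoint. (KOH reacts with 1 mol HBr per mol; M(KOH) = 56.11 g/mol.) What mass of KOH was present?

Total n(HBr) added = 0.4410 x 0.03358 = 0.01481 mol.
n(NaOH) used = 0.1878 x 0.01261 = 0.002368 mol, which equals the excess n(HBr).
So n(HBr) consumed by the sample = 0.01481 - 0.002368 = 0.01244 mol.
n(KOH) = 0.01244 / 1 = 0.01244 mol.
mass = 0.01244 mol x 56.11 g/mol = 0.698 g.

0.698 g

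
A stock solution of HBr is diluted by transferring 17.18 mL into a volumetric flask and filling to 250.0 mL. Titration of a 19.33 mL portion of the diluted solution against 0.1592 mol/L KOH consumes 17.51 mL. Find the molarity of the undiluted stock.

2.10 M

n(KOH) = 0.1592 x 0.01751 = 0.002788 mol.
n(HBr) in the aliquot = 0.002788 mol.
[diluted HBr] = 0.002788 / 0.01933 = 0.1442 M.
Dilution factor = 250.0/17.18 = 14.55, so [stock] = 0.1442 x 14.55 = 2.10 M.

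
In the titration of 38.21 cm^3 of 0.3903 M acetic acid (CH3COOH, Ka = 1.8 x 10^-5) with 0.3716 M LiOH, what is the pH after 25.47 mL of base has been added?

4.98

Initial n(CH3COOH) = 0.3903 x 0.03821 = 0.01491 mol.
n(LiOH) added = 0.3716 x 0.02547 = 0.009465 mol, converting that many moles of CH3COOH to CH3COO-.
Remaining n(CH3COOH) = 0.005449 mol; n(CH3COO-) = 0.009465 mol.
By Henderson-Hasselbalch, pH = pKa + log([A^-]/[HA]) = 4.74 + log(0.009465/0.005449) = 4.74 + (+0.24) = 4.98.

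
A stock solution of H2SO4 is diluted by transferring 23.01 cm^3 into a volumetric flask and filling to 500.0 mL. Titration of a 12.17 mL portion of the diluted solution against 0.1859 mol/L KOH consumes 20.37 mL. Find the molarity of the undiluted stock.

n(KOH) = 0.1859 x 0.02037 = 0.003787 mol.
n(H2SO4) in the aliquot = 0.003787 x 1/2 = 0.001893 mol.
[diluted H2SO4] = 0.001893 / 0.01217 = 0.1556 M.
Dilution factor = 500.0/23.01 = 21.73, so [stock] = 0.1556 x 21.73 = 3.38 M.

3.38 M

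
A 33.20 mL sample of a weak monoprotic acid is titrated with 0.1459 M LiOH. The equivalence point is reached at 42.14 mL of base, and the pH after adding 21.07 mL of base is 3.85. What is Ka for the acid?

1.4 x 10^-4

21.07 mL is half of the equivalence volume, so this is the half-equivalence point where [HA] = [A^-].
At half-equivalence pH = pKa, so pKa = 3.85.
Ka = 10^(-3.85) = 1.4 x 10^-4.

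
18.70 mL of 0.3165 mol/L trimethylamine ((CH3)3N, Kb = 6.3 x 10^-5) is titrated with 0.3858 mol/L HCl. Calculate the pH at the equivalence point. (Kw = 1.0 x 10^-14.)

5.28

n((CH3)3N) = 0.3165 x 0.01870 = 0.005919 mol; V(HCl) at equivalence = 0.005919/0.3858 = 0.01534 L.
At equivalence the base is fully converted to (CH3)3NH+; total volume = 0.03404 L, so [(CH3)3NH+] = 0.005919/0.03404 = 0.1739 M.
Ka((CH3)3NH+) = Kw/Kb = 1.0e-14 / 6.3 x 10^-5 = 1.59e-10.
[H^+] = sqrt(Ka x [(CH3)3NH+]) = sqrt(1.59e-10 x 0.1739) = 5.25e-6 M.
pH = -log(5.25e-6) = 5.28.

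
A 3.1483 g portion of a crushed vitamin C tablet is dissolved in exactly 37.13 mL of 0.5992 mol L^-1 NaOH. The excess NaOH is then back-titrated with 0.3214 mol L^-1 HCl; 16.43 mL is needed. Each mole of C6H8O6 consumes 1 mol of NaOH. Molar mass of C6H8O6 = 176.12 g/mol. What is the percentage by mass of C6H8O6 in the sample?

94.9%

Total n(NaOH) added = 0.5992 x 0.03713 = 0.02225 mol.
n(HCl) used = 0.3214 x 0.01643 = 0.005281 mol, which equals the excess n(NaOH).
So n(NaOH) consumed by the sample = 0.02225 - 0.005281 = 0.01697 mol.
n(C6H8O6) = 0.01697 / 1 = 0.01697 mol.
mass C6H8O6 = 0.01697 x 176.12 = 2.988 g, so %C6H8O6 = 2.988/3.1483 x 100 = 94.9%.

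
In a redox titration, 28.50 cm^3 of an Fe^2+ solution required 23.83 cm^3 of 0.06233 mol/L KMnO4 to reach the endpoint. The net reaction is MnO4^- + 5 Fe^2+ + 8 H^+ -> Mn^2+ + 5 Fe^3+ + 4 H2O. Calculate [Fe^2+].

0.261 M

n(KMnO4) = 0.06233 x 0.02383 = 0.001485 mol.
From the balanced equation, 1 mol KMnO4 reacts with 5 mol Fe^2+, so n(Fe^2+) = 0.001485 x 5/1 = 0.007427 mol.
[Fe^2+] = 0.007427 / 0.02850 L = 0.261 M.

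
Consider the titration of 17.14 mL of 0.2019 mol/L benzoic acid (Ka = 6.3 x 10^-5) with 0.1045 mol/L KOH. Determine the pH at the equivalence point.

8.52

n(C6H5COOH) = 0.2019 x 0.01714 = 0.003461 mol; V(KOH) at equivalence = 0.003461/0.1045 = 0.03312 L.
At equivalence all the acid is converted to C6H5COO-; total volume = 0.01714 + 0.03312 = 0.05026 L, so [C6H5COO-] = 0.003461/0.05026 = 0.06886 M.
Kb = Kw/Ka = 1.0e-14 / 6.3 x 10^-5 = 1.59e-10.
[OH^-] = sqrt(Kb x [C6H5COO-]) = sqrt(1.59e-10 x 0.06886) = 3.31e-6 M.
pOH = 5.48, so pH = 14.00 - 5.48 = 8.52.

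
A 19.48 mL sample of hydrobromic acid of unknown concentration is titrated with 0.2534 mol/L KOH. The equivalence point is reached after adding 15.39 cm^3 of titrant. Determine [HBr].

0.200 M

n(KOH) delivered = 0.2534 x 0.01539 = 0.003900 mol.
For a 1:1 reaction, n(HBr) = 0.003900 mol.
[HBr] = 0.003900 mol / 0.01948 L = 0.200 M.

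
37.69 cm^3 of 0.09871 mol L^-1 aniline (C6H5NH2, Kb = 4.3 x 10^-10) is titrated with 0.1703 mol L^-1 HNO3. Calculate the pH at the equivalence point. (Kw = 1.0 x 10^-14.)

2.92

n(C6H5NH2) = 0.09871 x 0.03769 = 0.003720 mol; V(HNO3) at equivalence = 0.003720/0.1703 = 0.02185 L.
At equivalence the base is fully converted to C6H5NH3+; total volume = 0.05954 L, so [C6H5NH3+] = 0.003720/0.05954 = 0.06249 M.
Ka(C6H5NH3+) = Kw/Kb = 1.0e-14 / 4.3 x 10^-10 = 2.33e-5.
[H^+] = sqrt(Ka x [C6H5NH3+]) = sqrt(2.33e-5 x 0.06249) = 0.00121 M.
pH = -log(0.00121) = 2.92.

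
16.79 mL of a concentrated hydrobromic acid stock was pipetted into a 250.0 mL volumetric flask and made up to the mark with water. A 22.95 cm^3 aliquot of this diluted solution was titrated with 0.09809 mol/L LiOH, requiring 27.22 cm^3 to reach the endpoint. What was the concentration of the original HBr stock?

1.73 M

n(LiOH) = 0.09809 x 0.02722 = 0.002670 mol.
n(HBr) in the aliquot = 0.002670 mol.
[diluted HBr] = 0.002670 / 0.02295 = 0.1163 M.
Dilution factor = 250.0/16.79 = 14.89, so [stock] = 0.1163 x 14.89 = 1.73 M.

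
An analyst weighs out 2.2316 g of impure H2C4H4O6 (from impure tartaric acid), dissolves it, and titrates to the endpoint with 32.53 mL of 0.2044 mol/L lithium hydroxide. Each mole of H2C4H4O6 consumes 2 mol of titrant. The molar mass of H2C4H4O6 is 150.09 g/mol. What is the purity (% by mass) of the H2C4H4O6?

22.4%

n(LiOH) = 0.2044 x 0.03253 = 0.006649 mol.
n(H2C4H4O6) = 0.006649 / 2 = 0.003325 mol.
mass of H2C4H4O6 = 0.003325 x 150.09 = 0.4990 g.
% purity = 0.4990 / 2.2316 x 100 = 22.4%.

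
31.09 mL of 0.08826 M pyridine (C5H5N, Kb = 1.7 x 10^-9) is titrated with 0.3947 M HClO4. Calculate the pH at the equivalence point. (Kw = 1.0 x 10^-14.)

n(C5H5N) = 0.08826 x 0.03109 = 0.002744 mol; V(HClO4) at equivalence = 0.002744/0.3947 = 0.006952 L.
At equivalence the base is fully converted to C5H5NH+; total volume = 0.03804 L, so [C5H5NH+] = 0.002744/0.03804 = 0.07213 M.
Ka(C5H5NH+) = Kw/Kb = 1.0e-14 / 1.7 x 10^-9 = 5.88e-6.
[H^+] = sqrt(Ka x [C5H5NH+]) = sqrt(5.88e-6 x 0.07213) = 0.000651 M.
pH = -log(0.000651) = 3.19.

3.19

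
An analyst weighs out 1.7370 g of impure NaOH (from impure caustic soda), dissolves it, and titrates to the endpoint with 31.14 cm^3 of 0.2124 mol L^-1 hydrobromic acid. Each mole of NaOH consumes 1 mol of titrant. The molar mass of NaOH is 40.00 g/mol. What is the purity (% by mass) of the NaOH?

15.2%

n(HBr) = 0.2124 x 0.03114 = 0.006614 mol.
n(NaOH) = 0.006614 / 1 = 0.006614 mol.
mass of NaOH = 0.006614 x 40.00 = 0.2646 g.
% purity = 0.2646 / 1.7370 x 100 = 15.2%.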